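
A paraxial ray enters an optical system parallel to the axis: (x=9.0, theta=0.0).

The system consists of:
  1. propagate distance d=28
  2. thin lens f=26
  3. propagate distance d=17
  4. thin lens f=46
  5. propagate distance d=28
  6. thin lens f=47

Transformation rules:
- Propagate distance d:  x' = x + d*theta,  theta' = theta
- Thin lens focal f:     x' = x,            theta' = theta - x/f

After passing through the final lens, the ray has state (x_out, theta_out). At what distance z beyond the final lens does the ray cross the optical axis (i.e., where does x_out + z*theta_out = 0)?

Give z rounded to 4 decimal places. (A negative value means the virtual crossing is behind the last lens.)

Initial: x=9.0000 theta=0.0000
After 1 (propagate distance d=28): x=9.0000 theta=0.0000
After 2 (thin lens f=26): x=9.0000 theta=-9/26 (≈-0.3462)
After 3 (propagate distance d=17): x=81/26 (≈3.1154) theta=-9/26 (≈-0.3462)
After 4 (thin lens f=46): x=81/26 (≈3.1154) theta=-495/1196 (≈-0.4139)
After 5 (propagate distance d=28): x=-5067/598 (≈-8.4732) theta=-495/1196 (≈-0.4139)
After 6 (thin lens f=47): x=-5067/598 (≈-8.4732) theta=-13131/56212 (≈-0.2336)
z_focus = -x_out/theta_out = -(-5067/598)/(-13131/56212) = -52922/1459 ≈ -36.2728
Rounded to 4 decimal places: z = -36.2728

Answer: -36.2728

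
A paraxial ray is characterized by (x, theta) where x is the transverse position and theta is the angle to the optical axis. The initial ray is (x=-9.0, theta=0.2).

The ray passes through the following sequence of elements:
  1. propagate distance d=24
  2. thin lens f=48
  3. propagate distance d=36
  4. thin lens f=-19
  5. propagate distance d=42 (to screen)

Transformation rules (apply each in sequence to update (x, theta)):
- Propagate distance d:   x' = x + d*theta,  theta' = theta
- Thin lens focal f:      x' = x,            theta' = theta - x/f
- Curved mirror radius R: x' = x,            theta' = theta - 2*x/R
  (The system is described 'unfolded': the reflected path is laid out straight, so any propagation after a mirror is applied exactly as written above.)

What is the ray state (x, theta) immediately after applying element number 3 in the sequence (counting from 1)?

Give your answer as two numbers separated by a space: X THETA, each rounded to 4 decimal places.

Initial: x=-9.0000 theta=0.2000
After 1 (propagate distance d=24): x=-4.2000 theta=0.2000
After 2 (thin lens f=48): x=-4.2000 theta=0.2875
After 3 (propagate distance d=36): x=6.1500 theta=0.2875
Rounded to 4 decimal places: x = 6.1500, theta = 0.2875

Answer: 6.1500 0.2875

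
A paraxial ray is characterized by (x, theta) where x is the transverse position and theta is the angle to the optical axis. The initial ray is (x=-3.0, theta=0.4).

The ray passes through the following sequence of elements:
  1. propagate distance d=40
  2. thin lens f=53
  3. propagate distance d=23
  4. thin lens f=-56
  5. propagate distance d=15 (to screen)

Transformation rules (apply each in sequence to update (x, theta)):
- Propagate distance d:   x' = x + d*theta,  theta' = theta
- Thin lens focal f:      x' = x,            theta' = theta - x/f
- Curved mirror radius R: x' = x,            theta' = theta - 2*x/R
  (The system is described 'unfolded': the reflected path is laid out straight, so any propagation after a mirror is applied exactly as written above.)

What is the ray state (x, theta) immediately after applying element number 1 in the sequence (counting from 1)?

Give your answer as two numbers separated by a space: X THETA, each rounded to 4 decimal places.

Initial: x=-3.0000 theta=0.4000
After 1 (propagate distance d=40): x=13.0000 theta=0.4000
Rounded to 4 decimal places: x = 13.0000, theta = 0.4000

Answer: 13.0000 0.4000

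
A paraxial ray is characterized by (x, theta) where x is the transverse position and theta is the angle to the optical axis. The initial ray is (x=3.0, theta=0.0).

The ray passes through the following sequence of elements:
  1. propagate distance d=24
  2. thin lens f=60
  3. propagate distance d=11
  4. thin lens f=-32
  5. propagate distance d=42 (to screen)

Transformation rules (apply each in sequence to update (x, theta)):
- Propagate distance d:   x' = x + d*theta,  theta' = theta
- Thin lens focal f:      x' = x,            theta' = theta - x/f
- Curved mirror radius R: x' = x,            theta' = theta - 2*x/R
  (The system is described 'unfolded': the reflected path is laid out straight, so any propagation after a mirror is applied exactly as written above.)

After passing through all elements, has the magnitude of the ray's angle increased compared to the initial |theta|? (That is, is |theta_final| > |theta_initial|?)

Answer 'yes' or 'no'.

Answer: yes

Derivation:
Initial: x=3.0000 theta=0.0000
After 1 (propagate distance d=24): x=3.0000 theta=0.0000
After 2 (thin lens f=60): x=3.0000 theta=-0.0500
After 3 (propagate distance d=11): x=2.4500 theta=-0.0500
After 4 (thin lens f=-32): x=2.4500 theta=17/640 (≈0.0266)
After 5 (propagate distance d=42 (to screen)): x=1141/320 (≈3.5656) theta=17/640 (≈0.0266)
|theta_initial|=0.0000 |theta_final|=17/640 (≈0.0266) -> increased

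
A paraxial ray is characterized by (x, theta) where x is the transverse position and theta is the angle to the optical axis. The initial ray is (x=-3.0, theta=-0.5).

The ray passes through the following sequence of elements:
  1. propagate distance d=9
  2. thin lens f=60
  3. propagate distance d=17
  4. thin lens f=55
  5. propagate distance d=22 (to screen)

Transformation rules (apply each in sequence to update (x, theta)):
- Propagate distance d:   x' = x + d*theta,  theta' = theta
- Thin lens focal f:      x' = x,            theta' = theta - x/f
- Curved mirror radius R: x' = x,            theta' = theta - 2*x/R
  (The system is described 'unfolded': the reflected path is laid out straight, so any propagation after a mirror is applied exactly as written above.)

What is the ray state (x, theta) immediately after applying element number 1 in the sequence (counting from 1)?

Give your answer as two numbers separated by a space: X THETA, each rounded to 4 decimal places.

Answer: -7.5000 -0.5000

Derivation:
Initial: x=-3.0000 theta=-0.5000
After 1 (propagate distance d=9): x=-7.5000 theta=-0.5000
Rounded to 4 decimal places: x = -7.5000, theta = -0.5000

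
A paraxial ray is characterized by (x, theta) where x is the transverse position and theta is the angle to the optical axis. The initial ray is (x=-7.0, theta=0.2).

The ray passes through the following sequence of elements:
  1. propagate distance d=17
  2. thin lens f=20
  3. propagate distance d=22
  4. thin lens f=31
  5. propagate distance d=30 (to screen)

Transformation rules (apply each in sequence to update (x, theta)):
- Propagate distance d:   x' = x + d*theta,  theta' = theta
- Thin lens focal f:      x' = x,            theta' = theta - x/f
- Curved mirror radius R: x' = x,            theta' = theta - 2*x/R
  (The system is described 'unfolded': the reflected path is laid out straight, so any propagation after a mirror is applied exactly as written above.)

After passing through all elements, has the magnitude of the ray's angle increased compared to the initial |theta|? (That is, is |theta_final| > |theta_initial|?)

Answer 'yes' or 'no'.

Answer: yes

Derivation:
Initial: x=-7.0000 theta=0.2000
After 1 (propagate distance d=17): x=-3.6000 theta=0.2000
After 2 (thin lens f=20): x=-3.6000 theta=0.3800
After 3 (propagate distance d=22): x=4.7600 theta=0.3800
After 4 (thin lens f=31): x=4.7600 theta=351/1550 (≈0.2265)
After 5 (propagate distance d=30 (to screen)): x=8954/775 (≈11.5535) theta=351/1550 (≈0.2265)
|theta_initial|=0.2000 |theta_final|=351/1550 (≈0.2265) -> increased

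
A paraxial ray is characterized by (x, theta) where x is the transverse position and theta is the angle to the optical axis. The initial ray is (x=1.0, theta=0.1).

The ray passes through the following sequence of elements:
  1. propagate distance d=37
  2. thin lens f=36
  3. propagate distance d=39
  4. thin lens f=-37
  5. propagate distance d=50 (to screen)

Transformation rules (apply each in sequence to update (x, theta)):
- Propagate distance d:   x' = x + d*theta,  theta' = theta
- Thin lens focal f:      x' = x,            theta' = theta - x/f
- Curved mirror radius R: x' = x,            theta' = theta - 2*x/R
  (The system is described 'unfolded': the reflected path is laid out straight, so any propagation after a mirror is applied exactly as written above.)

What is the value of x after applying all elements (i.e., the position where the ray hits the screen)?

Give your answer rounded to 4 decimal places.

Initial: x=1.0000 theta=0.1000
After 1 (propagate distance d=37): x=4.7000 theta=0.1000
After 2 (thin lens f=36): x=4.7000 theta=-11/360 (≈-0.0306)
After 3 (propagate distance d=39): x=421/120 (≈3.5083) theta=-11/360 (≈-0.0306)
After 4 (thin lens f=-37): x=421/120 (≈3.5083) theta=107/1665 (≈0.0643)
After 5 (propagate distance d=50 (to screen)): x=89531/13320 (≈6.7215) theta=107/1665 (≈0.0643)
Rounded to 4 decimal places: x = 6.7215

Answer: 6.7215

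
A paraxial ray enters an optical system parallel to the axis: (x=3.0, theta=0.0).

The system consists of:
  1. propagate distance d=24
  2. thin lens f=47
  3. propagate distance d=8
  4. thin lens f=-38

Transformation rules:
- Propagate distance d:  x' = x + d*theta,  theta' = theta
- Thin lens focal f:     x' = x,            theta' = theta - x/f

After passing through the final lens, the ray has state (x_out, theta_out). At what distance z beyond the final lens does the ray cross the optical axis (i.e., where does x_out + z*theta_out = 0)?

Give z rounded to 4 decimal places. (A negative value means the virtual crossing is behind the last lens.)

Answer: -1482.0000

Derivation:
Initial: x=3.0000 theta=0.0000
After 1 (propagate distance d=24): x=3.0000 theta=0.0000
After 2 (thin lens f=47): x=3.0000 theta=-3/47 (≈-0.0638)
After 3 (propagate distance d=8): x=117/47 (≈2.4894) theta=-3/47 (≈-0.0638)
After 4 (thin lens f=-38): x=117/47 (≈2.4894) theta=3/1786 (≈0.0017)
z_focus = -x_out/theta_out = -(117/47)/(3/1786) = -1482.0000
Rounded to 4 decimal places: z = -1482.0000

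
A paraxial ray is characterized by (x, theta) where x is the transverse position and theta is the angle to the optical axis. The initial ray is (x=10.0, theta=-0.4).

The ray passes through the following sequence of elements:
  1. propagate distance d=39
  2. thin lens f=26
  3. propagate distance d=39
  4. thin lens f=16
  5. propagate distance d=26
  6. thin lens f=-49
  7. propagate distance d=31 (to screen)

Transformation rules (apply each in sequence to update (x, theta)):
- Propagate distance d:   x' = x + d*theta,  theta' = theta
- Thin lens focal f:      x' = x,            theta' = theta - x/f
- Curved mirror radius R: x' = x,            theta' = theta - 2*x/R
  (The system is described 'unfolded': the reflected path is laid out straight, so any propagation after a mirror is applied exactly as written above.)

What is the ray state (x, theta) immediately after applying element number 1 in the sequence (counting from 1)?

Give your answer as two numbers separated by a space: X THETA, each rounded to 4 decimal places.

Initial: x=10.0000 theta=-0.4000
After 1 (propagate distance d=39): x=-5.6000 theta=-0.4000
Rounded to 4 decimal places: x = -5.6000, theta = -0.4000

Answer: -5.6000 -0.4000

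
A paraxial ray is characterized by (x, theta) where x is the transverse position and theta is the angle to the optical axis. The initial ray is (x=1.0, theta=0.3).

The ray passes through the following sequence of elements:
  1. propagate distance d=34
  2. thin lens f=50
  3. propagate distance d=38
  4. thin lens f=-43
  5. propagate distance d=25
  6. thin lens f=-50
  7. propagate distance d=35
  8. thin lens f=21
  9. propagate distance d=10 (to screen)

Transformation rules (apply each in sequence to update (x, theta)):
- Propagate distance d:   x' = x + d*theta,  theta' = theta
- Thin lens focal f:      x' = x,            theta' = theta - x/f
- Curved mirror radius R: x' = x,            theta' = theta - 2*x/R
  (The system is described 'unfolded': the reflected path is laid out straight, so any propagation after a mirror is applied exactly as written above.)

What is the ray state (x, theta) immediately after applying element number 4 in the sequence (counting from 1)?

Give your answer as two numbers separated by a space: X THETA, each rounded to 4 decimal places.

Initial: x=1.0000 theta=0.3000
After 1 (propagate distance d=34): x=11.2000 theta=0.3000
After 2 (thin lens f=50): x=11.2000 theta=0.0760
After 3 (propagate distance d=38): x=14.0880 theta=0.0760
After 4 (thin lens f=-43): x=14.0880 theta=4339/10750 (≈0.4036)
Rounded to 4 decimal places: x = 14.0880, theta = 0.4036

Answer: 14.0880 0.4036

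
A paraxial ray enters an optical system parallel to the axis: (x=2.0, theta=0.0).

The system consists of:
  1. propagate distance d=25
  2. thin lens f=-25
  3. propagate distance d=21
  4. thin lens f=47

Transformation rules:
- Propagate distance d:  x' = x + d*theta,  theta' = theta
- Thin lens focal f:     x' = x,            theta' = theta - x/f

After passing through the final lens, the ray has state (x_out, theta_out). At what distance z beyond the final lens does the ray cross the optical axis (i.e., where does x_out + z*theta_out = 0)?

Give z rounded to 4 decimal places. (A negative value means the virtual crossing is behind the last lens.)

Answer: -2162.0000

Derivation:
Initial: x=2.0000 theta=0.0000
After 1 (propagate distance d=25): x=2.0000 theta=0.0000
After 2 (thin lens f=-25): x=2.0000 theta=0.0800
After 3 (propagate distance d=21): x=3.6800 theta=0.0800
After 4 (thin lens f=47): x=3.6800 theta=2/1175 (≈0.0017)
z_focus = -x_out/theta_out = -(3.6800)/(2/1175) = -2162.0000
Rounded to 4 decimal places: z = -2162.0000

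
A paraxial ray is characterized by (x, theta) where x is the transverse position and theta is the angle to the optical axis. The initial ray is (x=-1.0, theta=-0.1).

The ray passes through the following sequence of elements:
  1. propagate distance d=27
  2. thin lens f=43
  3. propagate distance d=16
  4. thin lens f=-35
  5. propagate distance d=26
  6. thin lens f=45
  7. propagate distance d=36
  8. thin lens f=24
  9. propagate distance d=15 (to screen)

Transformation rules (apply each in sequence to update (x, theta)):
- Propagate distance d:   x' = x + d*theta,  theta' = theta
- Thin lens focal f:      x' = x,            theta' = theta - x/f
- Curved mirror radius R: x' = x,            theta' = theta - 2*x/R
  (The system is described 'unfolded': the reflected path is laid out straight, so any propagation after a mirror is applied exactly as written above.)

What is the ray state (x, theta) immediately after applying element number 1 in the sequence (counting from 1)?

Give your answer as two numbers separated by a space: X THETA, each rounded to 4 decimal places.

Initial: x=-1.0000 theta=-0.1000
After 1 (propagate distance d=27): x=-3.7000 theta=-0.1000
Rounded to 4 decimal places: x = -3.7000, theta = -0.1000

Answer: -3.7000 -0.1000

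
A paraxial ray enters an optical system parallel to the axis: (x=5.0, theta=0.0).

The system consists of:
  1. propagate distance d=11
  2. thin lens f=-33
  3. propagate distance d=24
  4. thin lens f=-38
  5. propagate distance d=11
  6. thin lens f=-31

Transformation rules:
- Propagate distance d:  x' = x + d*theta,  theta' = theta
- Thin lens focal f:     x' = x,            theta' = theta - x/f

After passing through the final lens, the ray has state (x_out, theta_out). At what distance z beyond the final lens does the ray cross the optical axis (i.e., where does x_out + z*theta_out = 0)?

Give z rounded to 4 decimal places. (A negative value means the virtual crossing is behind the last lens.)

Answer: -16.1698

Derivation:
Initial: x=5.0000 theta=0.0000
After 1 (propagate distance d=11): x=5.0000 theta=0.0000
After 2 (thin lens f=-33): x=5.0000 theta=5/33 (≈0.1515)
After 3 (propagate distance d=24): x=95/11 (≈8.6364) theta=5/33 (≈0.1515)
After 4 (thin lens f=-38): x=95/11 (≈8.6364) theta=25/66 (≈0.3788)
After 5 (propagate distance d=11): x=845/66 (≈12.8030) theta=25/66 (≈0.3788)
After 6 (thin lens f=-31): x=845/66 (≈12.8030) theta=270/341 (≈0.7918)
z_focus = -x_out/theta_out = -(845/66)/(270/341) = -5239/324 ≈ -16.1698
Rounded to 4 decimal places: z = -16.1698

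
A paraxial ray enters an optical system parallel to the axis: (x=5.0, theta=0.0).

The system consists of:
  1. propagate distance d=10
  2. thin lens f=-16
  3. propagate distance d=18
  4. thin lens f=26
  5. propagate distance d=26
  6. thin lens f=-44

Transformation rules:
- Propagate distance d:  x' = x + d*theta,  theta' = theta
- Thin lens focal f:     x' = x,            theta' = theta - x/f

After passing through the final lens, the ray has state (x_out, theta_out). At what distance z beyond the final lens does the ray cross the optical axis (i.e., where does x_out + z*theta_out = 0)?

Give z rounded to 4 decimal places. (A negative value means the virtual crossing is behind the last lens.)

Answer: -91.8025

Derivation:
Initial: x=5.0000 theta=0.0000
After 1 (propagate distance d=10): x=5.0000 theta=0.0000
After 2 (thin lens f=-16): x=5.0000 theta=0.3125
After 3 (propagate distance d=18): x=10.6250 theta=0.3125
After 4 (thin lens f=26): x=10.6250 theta=-5/52 (≈-0.0962)
After 5 (propagate distance d=26): x=8.1250 theta=-5/52 (≈-0.0962)
After 6 (thin lens f=-44): x=8.1250 theta=405/4576 (≈0.0885)
z_focus = -x_out/theta_out = -(8.1250)/(405/4576) = -7436/81 ≈ -91.8025
Rounded to 4 decimal places: z = -91.8025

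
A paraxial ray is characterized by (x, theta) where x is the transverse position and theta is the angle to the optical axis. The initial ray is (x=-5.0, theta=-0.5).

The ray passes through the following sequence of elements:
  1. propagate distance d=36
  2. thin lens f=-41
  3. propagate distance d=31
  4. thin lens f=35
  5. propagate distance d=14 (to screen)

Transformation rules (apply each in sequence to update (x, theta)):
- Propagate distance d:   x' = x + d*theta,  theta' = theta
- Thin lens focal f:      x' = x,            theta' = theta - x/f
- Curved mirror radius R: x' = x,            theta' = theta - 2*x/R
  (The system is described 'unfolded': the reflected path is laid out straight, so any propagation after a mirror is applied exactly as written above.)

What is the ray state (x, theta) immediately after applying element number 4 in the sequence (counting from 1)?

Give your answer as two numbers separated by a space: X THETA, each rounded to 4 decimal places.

Answer: -55.8902 0.5359

Derivation:
Initial: x=-5.0000 theta=-0.5000
After 1 (propagate distance d=36): x=-23.0000 theta=-0.5000
After 2 (thin lens f=-41): x=-23.0000 theta=-87/82 (≈-1.0610)
After 3 (propagate distance d=31): x=-4583/82 (≈-55.8902) theta=-87/82 (≈-1.0610)
After 4 (thin lens f=35): x=-4583/82 (≈-55.8902) theta=769/1435 (≈0.5359)
Rounded to 4 decimal places: x = -55.8902, theta = 0.5359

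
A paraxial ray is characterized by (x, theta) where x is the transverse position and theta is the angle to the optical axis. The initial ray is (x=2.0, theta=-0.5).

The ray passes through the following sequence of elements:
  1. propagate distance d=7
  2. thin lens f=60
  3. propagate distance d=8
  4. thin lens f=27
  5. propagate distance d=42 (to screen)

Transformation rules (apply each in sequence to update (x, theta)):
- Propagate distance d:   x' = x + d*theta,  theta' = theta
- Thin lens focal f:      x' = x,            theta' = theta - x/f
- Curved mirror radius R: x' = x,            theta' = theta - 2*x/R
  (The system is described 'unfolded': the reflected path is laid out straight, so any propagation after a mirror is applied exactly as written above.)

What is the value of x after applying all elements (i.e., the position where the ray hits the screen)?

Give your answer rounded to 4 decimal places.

Initial: x=2.0000 theta=-0.5000
After 1 (propagate distance d=7): x=-1.5000 theta=-0.5000
After 2 (thin lens f=60): x=-1.5000 theta=-0.4750
After 3 (propagate distance d=8): x=-5.3000 theta=-0.4750
After 4 (thin lens f=27): x=-5.3000 theta=-301/1080 (≈-0.2787)
After 5 (propagate distance d=42 (to screen)): x=-3061/180 (≈-17.0056) theta=-301/1080 (≈-0.2787)
Rounded to 4 decimal places: x = -17.0056

Answer: -17.0056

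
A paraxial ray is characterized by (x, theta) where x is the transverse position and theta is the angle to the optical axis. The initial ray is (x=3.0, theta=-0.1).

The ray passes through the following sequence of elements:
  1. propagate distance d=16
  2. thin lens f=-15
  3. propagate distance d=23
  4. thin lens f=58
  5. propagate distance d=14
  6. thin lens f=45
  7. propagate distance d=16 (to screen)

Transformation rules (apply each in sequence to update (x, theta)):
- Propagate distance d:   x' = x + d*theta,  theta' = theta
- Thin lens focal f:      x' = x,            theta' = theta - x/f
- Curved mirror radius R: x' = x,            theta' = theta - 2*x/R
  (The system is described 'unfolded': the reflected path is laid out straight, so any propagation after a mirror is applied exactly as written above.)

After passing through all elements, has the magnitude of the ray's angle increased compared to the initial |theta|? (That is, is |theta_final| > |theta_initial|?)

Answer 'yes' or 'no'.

Answer: no

Derivation:
Initial: x=3.0000 theta=-0.1000
After 1 (propagate distance d=16): x=1.4000 theta=-0.1000
After 2 (thin lens f=-15): x=1.4000 theta=-1/150 (≈-0.0067)
After 3 (propagate distance d=23): x=187/150 (≈1.2467) theta=-1/150 (≈-0.0067)
After 4 (thin lens f=58): x=187/150 (≈1.2467) theta=-49/1740 (≈-0.0282)
After 5 (propagate distance d=14): x=618/725 (≈0.8524) theta=-49/1740 (≈-0.0282)
After 6 (thin lens f=45): x=618/725 (≈0.8524) theta=-683/14500 (≈-0.0471)
After 7 (propagate distance d=16 (to screen)): x=358/3625 (≈0.0988) theta=-683/14500 (≈-0.0471)
|theta_initial|=0.1000 |theta_final|=683/14500 (≈0.0471) -> not increased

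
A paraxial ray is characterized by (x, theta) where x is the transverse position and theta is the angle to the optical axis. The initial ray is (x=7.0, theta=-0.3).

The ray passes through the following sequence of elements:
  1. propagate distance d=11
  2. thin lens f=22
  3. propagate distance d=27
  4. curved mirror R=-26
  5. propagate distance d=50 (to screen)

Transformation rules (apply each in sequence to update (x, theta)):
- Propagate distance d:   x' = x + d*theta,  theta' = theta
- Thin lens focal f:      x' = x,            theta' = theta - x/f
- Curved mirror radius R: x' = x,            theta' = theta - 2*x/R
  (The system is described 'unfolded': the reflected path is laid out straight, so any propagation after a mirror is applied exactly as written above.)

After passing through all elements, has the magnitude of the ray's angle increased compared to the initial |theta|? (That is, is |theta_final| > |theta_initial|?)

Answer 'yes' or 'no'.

Initial: x=7.0000 theta=-0.3000
After 1 (propagate distance d=11): x=3.7000 theta=-0.3000
After 2 (thin lens f=22): x=3.7000 theta=-103/220 (≈-0.4682)
After 3 (propagate distance d=27): x=-1967/220 (≈-8.9409) theta=-103/220 (≈-0.4682)
After 4 (curved mirror R=-26): x=-1967/220 (≈-8.9409) theta=-1653/1430 (≈-1.1559)
After 5 (propagate distance d=50 (to screen)): x=-190871/2860 (≈-66.7381) theta=-1653/1430 (≈-1.1559)
|theta_initial|=0.3000 |theta_final|=1653/1430 (≈1.1559) -> increased

Answer: yes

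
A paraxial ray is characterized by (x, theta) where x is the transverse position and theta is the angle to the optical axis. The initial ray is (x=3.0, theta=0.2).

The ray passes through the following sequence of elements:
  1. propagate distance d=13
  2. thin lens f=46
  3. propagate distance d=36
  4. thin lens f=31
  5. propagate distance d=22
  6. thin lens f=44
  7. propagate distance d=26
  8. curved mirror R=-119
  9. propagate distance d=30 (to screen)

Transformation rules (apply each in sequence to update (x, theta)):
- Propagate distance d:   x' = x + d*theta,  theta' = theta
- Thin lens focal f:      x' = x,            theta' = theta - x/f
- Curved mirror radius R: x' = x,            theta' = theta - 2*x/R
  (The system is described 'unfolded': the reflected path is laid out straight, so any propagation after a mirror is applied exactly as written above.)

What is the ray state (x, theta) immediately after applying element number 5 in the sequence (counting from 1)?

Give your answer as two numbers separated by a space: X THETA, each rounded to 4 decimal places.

Answer: 4.1655 -0.1933

Derivation:
Initial: x=3.0000 theta=0.2000
After 1 (propagate distance d=13): x=5.6000 theta=0.2000
After 2 (thin lens f=46): x=5.6000 theta=9/115 (≈0.0783)
After 3 (propagate distance d=36): x=968/115 (≈8.4174) theta=9/115 (≈0.0783)
After 4 (thin lens f=31): x=968/115 (≈8.4174) theta=-689/3565 (≈-0.1933)
After 5 (propagate distance d=22): x=2970/713 (≈4.1655) theta=-689/3565 (≈-0.1933)
Rounded to 4 decimal places: x = 4.1655, theta = -0.1933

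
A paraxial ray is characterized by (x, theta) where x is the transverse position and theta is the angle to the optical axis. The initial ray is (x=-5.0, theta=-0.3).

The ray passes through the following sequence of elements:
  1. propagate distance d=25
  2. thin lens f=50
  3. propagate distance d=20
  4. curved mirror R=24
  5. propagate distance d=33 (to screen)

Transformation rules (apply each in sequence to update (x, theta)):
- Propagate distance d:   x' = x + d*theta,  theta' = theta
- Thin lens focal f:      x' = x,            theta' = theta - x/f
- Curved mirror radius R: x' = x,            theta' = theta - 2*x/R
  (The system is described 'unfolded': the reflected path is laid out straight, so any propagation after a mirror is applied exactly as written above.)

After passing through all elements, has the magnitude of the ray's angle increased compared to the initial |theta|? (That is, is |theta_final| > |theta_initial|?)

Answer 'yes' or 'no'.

Answer: yes

Derivation:
Initial: x=-5.0000 theta=-0.3000
After 1 (propagate distance d=25): x=-12.5000 theta=-0.3000
After 2 (thin lens f=50): x=-12.5000 theta=-0.0500
After 3 (propagate distance d=20): x=-13.5000 theta=-0.0500
After 4 (curved mirror R=24): x=-13.5000 theta=1.0750
After 5 (propagate distance d=33 (to screen)): x=21.9750 theta=1.0750
|theta_initial|=0.3000 |theta_final|=1.0750 -> increased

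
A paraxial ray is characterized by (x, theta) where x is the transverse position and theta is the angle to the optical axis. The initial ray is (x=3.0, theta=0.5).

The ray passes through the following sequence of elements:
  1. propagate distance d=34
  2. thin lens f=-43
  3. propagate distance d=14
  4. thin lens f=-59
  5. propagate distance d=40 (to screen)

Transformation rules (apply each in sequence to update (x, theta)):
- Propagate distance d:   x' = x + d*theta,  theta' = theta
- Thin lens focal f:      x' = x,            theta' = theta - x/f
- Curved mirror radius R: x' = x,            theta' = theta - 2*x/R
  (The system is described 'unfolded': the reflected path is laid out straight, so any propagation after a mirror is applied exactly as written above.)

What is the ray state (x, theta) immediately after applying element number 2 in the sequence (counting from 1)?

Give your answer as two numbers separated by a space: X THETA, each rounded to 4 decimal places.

Initial: x=3.0000 theta=0.5000
After 1 (propagate distance d=34): x=20.0000 theta=0.5000
After 2 (thin lens f=-43): x=20.0000 theta=83/86 (≈0.9651)
Rounded to 4 decimal places: x = 20.0000, theta = 0.9651

Answer: 20.0000 0.9651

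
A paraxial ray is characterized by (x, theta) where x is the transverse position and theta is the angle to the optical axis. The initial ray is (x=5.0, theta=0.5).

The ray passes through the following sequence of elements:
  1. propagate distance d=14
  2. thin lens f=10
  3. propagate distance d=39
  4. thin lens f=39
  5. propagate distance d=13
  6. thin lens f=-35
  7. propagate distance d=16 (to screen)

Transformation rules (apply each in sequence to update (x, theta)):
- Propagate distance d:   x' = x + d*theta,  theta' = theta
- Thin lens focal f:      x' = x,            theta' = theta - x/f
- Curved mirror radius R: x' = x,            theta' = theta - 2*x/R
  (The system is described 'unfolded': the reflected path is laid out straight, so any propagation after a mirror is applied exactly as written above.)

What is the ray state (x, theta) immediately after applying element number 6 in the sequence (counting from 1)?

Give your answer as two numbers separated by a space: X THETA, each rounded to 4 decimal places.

Initial: x=5.0000 theta=0.5000
After 1 (propagate distance d=14): x=12.0000 theta=0.5000
After 2 (thin lens f=10): x=12.0000 theta=-0.7000
After 3 (propagate distance d=39): x=-15.3000 theta=-0.7000
After 4 (thin lens f=39): x=-15.3000 theta=-4/13 (≈-0.3077)
After 5 (propagate distance d=13): x=-19.3000 theta=-4/13 (≈-0.3077)
After 6 (thin lens f=-35): x=-19.3000 theta=-3909/4550 (≈-0.8591)
Rounded to 4 decimal places: x = -19.3000, theta = -0.8591

Answer: -19.3000 -0.8591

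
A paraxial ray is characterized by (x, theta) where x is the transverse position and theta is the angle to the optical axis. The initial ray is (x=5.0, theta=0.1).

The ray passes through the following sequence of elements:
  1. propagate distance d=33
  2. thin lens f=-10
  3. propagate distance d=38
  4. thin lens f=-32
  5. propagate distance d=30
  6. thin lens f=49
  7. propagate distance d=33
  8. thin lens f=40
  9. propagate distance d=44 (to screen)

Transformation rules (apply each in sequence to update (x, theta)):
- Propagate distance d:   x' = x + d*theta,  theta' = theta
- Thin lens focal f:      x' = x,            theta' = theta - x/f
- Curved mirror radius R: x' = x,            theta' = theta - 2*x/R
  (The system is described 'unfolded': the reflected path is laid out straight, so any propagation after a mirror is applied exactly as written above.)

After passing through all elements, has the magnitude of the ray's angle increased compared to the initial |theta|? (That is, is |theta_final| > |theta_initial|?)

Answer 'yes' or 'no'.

Initial: x=5.0000 theta=0.1000
After 1 (propagate distance d=33): x=8.3000 theta=0.1000
After 2 (thin lens f=-10): x=8.3000 theta=0.9300
After 3 (propagate distance d=38): x=43.6400 theta=0.9300
After 4 (thin lens f=-32): x=43.6400 theta=367/160 (≈2.2938)
After 5 (propagate distance d=30): x=112.4525 theta=367/160 (≈2.2938)
After 6 (thin lens f=49): x=112.4525 theta=-47/39200 (≈-0.0012)
After 7 (propagate distance d=33): x=4406587/39200 (≈112.4129) theta=-47/39200 (≈-0.0012)
After 8 (thin lens f=40): x=4406587/39200 (≈112.4129) theta=-629781/224000 (≈-2.8115)
After 9 (propagate distance d=44 (to screen)): x=-4427267/392000 (≈-11.2940) theta=-629781/224000 (≈-2.8115)
|theta_initial|=0.1000 |theta_final|=629781/224000 (≈2.8115) -> increased

Answer: yes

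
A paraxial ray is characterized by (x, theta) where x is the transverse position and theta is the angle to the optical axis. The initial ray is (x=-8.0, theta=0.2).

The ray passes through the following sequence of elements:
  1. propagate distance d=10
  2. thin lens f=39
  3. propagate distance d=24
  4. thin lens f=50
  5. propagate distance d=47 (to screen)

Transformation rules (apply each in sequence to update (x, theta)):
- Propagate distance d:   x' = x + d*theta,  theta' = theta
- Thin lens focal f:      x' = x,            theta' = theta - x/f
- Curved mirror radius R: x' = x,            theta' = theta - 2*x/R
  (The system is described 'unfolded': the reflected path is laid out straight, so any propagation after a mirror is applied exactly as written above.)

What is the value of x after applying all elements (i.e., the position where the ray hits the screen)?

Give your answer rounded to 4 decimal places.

Initial: x=-8.0000 theta=0.2000
After 1 (propagate distance d=10): x=-6.0000 theta=0.2000
After 2 (thin lens f=39): x=-6.0000 theta=23/65 (≈0.3538)
After 3 (propagate distance d=24): x=162/65 (≈2.4923) theta=23/65 (≈0.3538)
After 4 (thin lens f=50): x=162/65 (≈2.4923) theta=0.3040
After 5 (propagate distance d=47 (to screen)): x=27268/1625 (≈16.7803) theta=0.3040
Rounded to 4 decimal places: x = 16.7803

Answer: 16.7803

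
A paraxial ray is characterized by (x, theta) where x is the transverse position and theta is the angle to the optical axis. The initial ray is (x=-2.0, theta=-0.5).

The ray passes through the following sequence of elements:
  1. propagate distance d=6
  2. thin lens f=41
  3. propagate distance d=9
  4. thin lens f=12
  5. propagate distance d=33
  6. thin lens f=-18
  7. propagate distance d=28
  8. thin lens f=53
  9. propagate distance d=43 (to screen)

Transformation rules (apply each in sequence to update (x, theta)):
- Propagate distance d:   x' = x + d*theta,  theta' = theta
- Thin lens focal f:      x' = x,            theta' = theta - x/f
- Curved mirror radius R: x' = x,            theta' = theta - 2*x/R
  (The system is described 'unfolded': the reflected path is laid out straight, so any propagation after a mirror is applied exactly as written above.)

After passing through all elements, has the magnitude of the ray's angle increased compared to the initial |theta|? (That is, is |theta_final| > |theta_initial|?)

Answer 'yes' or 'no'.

Answer: no

Derivation:
Initial: x=-2.0000 theta=-0.5000
After 1 (propagate distance d=6): x=-5.0000 theta=-0.5000
After 2 (thin lens f=41): x=-5.0000 theta=-31/82 (≈-0.3780)
After 3 (propagate distance d=9): x=-689/82 (≈-8.4024) theta=-31/82 (≈-0.3780)
After 4 (thin lens f=12): x=-689/82 (≈-8.4024) theta=317/984 (≈0.3222)
After 5 (propagate distance d=33): x=731/328 (≈2.2287) theta=317/984 (≈0.3222)
After 6 (thin lens f=-18): x=731/328 (≈2.2287) theta=2633/5904 (≈0.4460)
After 7 (propagate distance d=28): x=43441/2952 (≈14.7158) theta=2633/5904 (≈0.4460)
After 8 (thin lens f=53): x=43441/2952 (≈14.7158) theta=52667/312912 (≈0.1683)
After 9 (propagate distance d=43 (to screen)): x=55849/2544 (≈21.9532) theta=52667/312912 (≈0.1683)
|theta_initial|=0.5000 |theta_final|=52667/312912 (≈0.1683) -> not increased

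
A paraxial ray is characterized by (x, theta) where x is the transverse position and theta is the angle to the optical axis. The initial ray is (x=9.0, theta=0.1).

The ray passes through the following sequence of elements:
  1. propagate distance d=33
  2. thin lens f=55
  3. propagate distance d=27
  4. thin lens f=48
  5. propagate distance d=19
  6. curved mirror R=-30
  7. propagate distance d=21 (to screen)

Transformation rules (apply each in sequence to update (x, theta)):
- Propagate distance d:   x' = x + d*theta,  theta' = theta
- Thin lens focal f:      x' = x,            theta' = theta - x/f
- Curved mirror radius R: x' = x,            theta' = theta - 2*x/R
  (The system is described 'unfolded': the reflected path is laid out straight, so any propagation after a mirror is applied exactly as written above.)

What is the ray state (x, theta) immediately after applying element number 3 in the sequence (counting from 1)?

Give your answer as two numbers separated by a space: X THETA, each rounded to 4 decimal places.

Answer: 8.9618 -0.1236

Derivation:
Initial: x=9.0000 theta=0.1000
After 1 (propagate distance d=33): x=12.3000 theta=0.1000
After 2 (thin lens f=55): x=12.3000 theta=-34/275 (≈-0.1236)
After 3 (propagate distance d=27): x=4929/550 (≈8.9618) theta=-34/275 (≈-0.1236)
Rounded to 4 decimal places: x = 8.9618, theta = -0.1236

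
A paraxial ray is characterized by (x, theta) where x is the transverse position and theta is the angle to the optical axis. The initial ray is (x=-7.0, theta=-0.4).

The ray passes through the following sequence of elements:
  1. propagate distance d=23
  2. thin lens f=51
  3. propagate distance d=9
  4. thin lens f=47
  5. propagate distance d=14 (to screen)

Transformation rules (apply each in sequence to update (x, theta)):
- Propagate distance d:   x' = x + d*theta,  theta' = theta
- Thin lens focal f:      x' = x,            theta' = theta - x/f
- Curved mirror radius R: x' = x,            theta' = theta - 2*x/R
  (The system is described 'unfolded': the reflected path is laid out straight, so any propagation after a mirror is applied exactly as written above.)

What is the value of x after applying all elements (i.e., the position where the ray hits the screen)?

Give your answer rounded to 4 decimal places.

Answer: -13.0478

Derivation:
Initial: x=-7.0000 theta=-0.4000
After 1 (propagate distance d=23): x=-16.2000 theta=-0.4000
After 2 (thin lens f=51): x=-16.2000 theta=-7/85 (≈-0.0824)
After 3 (propagate distance d=9): x=-288/17 (≈-16.9412) theta=-7/85 (≈-0.0824)
After 4 (thin lens f=47): x=-288/17 (≈-16.9412) theta=1111/3995 (≈0.2781)
After 5 (propagate distance d=14 (to screen)): x=-52126/3995 (≈-13.0478) theta=1111/3995 (≈0.2781)
Rounded to 4 decimal places: x = -13.0478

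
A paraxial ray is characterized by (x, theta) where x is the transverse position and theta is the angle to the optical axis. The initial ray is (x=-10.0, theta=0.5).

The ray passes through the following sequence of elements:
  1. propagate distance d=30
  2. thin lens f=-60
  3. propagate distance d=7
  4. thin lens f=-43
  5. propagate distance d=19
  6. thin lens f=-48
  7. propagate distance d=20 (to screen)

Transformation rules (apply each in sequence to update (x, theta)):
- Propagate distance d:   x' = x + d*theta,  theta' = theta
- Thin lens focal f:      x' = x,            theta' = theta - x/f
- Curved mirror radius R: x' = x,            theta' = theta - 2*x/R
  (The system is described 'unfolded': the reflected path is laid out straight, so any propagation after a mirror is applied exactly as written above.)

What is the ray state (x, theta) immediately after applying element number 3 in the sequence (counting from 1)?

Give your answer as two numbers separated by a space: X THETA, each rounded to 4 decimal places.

Answer: 9.0833 0.5833

Derivation:
Initial: x=-10.0000 theta=0.5000
After 1 (propagate distance d=30): x=5.0000 theta=0.5000
After 2 (thin lens f=-60): x=5.0000 theta=7/12 (≈0.5833)
After 3 (propagate distance d=7): x=109/12 (≈9.0833) theta=7/12 (≈0.5833)
Rounded to 4 decimal places: x = 9.0833, theta = 0.5833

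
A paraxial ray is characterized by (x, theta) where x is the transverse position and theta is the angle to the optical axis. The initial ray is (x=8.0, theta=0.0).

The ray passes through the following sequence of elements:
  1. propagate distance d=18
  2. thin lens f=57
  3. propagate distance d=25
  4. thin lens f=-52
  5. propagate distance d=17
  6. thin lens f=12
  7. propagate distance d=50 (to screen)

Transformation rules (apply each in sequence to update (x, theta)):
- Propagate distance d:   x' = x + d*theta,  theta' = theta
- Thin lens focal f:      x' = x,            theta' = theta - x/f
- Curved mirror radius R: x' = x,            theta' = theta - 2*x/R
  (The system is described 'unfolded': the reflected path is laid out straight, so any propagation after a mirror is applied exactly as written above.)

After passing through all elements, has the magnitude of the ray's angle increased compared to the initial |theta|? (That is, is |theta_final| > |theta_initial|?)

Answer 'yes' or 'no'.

Answer: yes

Derivation:
Initial: x=8.0000 theta=0.0000
After 1 (propagate distance d=18): x=8.0000 theta=0.0000
After 2 (thin lens f=57): x=8.0000 theta=-8/57 (≈-0.1404)
After 3 (propagate distance d=25): x=256/57 (≈4.4912) theta=-8/57 (≈-0.1404)
After 4 (thin lens f=-52): x=256/57 (≈4.4912) theta=-40/741 (≈-0.0540)
After 5 (propagate distance d=17): x=2648/741 (≈3.5735) theta=-40/741 (≈-0.0540)
After 6 (thin lens f=12): x=2648/741 (≈3.5735) theta=-782/2223 (≈-0.3518)
After 7 (propagate distance d=50 (to screen)): x=-31156/2223 (≈-14.0153) theta=-782/2223 (≈-0.3518)
|theta_initial|=0.0000 |theta_final|=782/2223 (≈0.3518) -> increased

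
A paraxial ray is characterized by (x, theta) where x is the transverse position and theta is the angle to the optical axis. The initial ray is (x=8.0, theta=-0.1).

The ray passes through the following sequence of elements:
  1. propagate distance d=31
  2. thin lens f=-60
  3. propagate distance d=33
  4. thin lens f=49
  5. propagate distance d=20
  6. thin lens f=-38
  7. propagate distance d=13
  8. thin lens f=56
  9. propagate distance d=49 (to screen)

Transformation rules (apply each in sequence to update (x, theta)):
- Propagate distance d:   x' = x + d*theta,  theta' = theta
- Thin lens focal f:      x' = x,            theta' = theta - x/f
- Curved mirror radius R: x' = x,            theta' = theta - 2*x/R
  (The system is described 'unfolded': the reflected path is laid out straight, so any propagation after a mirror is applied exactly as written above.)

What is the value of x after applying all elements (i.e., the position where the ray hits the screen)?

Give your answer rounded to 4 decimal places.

Initial: x=8.0000 theta=-0.1000
After 1 (propagate distance d=31): x=4.9000 theta=-0.1000
After 2 (thin lens f=-60): x=4.9000 theta=-11/600 (≈-0.0183)
After 3 (propagate distance d=33): x=4.2950 theta=-11/600 (≈-0.0183)
After 4 (thin lens f=49): x=4.2950 theta=-779/7350 (≈-0.1060)
After 5 (propagate distance d=20): x=63953/29400 (≈2.1753) theta=-779/7350 (≈-0.1060)
After 6 (thin lens f=-38): x=63953/29400 (≈2.1753) theta=-10891/223440 (≈-0.0487)
After 7 (propagate distance d=13): x=1722299/1117200 (≈1.5416) theta=-10891/223440 (≈-0.0487)
After 8 (thin lens f=56): x=1722299/1117200 (≈1.5416) theta=-1590593/20854400 (≈-0.0763)
After 9 (propagate distance d=49 (to screen)): x=-19624061/8937600 (≈-2.1957) theta=-1590593/20854400 (≈-0.0763)
Rounded to 4 decimal places: x = -2.1957

Answer: -2.1957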